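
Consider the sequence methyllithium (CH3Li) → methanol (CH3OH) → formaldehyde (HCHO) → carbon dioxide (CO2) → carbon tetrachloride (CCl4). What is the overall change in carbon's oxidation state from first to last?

+8

Carbon oxidation states along the series — methyllithium: -4, methanol: -2, formaldehyde: 0, carbon dioxide: +4, carbon tetrachloride: +4.
Net change = +4 − (-4) = +8.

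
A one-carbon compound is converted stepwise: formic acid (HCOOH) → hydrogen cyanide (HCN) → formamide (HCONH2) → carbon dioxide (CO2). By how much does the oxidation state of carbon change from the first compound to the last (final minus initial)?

+2

Carbon oxidation states along the series — formic acid: +2, hydrogen cyanide: +2, formamide: +2, carbon dioxide: +4.
Net change = +4 − (+2) = +2.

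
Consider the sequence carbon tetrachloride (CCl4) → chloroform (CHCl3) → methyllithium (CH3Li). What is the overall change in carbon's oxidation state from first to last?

Carbon oxidation states along the series — carbon tetrachloride: +4, chloroform: +2, methyllithium: -4.
Net change = -4 − (+4) = -8.

-8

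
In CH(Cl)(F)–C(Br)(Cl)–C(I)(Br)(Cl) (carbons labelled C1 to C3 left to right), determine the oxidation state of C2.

+2

C2 has one bond to C (0), one bond to C (0), one bond to Br (+1), one bond to Cl (+1).
Oxidation state = 0 + 0 + 1 + 1 = +2.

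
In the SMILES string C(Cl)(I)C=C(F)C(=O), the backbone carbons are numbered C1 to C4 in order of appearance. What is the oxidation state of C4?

Assign +1 per bond to O/N/halogen, −1 per bond to H or an electropositive element, and 0 per bond to carbon.
C4 has one bond to C (0), a double bond to O (2×+1 = +2), one bond to H (-1).
Oxidation state = 0 + 2 − 1 = +1.

+1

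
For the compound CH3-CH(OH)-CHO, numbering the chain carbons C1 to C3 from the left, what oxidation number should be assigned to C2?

0

Each bond to a more electronegative atom (O, N, halogen) counts +1, each bond to a less electronegative atom (H, metal, B, Si) counts −1, and each C–C bond counts 0.
C2 has one bond to C (0), one bond to C (0), one bond to O (+1), one bond to H (-1).
Oxidation state = 0 + 0 + 1 − 1 = 0.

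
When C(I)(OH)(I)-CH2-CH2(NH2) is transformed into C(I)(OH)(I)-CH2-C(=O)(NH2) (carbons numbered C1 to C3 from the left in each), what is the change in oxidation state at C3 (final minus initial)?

Before: C3 has 1 bond to C, 2 bonds to H, 1 bond to N → oxidation state -1.
After: C3 has 1 bond to C, 2 bonds to O, 1 bond to N → oxidation state +3.
Δ = +3 − (-1) = +4, so this is an oxidation at C3.

+4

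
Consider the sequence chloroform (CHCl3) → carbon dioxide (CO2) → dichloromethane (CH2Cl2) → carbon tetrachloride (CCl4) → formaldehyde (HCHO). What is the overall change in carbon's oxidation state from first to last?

-2

Carbon oxidation states along the series — chloroform: +2, carbon dioxide: +4, dichloromethane: 0, carbon tetrachloride: +4, formaldehyde: 0.
Net change = 0 − (+2) = -2.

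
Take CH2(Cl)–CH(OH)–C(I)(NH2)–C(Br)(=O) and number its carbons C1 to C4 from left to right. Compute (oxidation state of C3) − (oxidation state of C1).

C3: 2C, 1N, 1I → 0 + 1 + 1 = +2
C1: 1C, 2H, 1Cl → 0 − 2 + 1 = -1
Difference: +2 − (-1) = +3.

+3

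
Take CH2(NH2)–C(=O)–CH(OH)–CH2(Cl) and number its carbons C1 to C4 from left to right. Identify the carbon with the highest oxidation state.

C2

Tallying each carbon's bonds:
C1: 1C, 2H, 1N → 0 − 2 + 1 = -1
C2: 2C, 2O → 0 + 2 = +2
C3: 2C, 1H, 1O → 0 − 1 + 1 = 0
C4: 1C, 2H, 1Cl → 0 − 2 + 1 = -1
The most oxidised carbon is C2 at +2.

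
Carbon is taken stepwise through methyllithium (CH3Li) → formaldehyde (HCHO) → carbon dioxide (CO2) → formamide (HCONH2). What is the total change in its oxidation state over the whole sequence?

Carbon oxidation states along the series — methyllithium: -4, formaldehyde: 0, carbon dioxide: +4, formamide: +2.
Net change = +2 − (-4) = +6.

+6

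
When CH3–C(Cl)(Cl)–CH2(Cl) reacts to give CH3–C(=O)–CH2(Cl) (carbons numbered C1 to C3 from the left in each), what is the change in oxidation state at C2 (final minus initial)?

Before: C2 has 2 bonds to C, 2 bonds to Cl → oxidation state +2.
After: C2 has 2 bonds to C, 2 bonds to O → oxidation state +2.
Δ = +2 − (+2) = 0, so no net redox change at C2.

0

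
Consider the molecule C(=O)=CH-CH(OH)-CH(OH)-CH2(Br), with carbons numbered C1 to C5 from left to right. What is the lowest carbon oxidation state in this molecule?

Count +1 for every bond to an atom more electronegative than carbon and −1 for every bond to one less electronegative; C–C bonds are 0. Tallying each carbon:
C1: 2C, 2O → 0 + 2 = +2
C2: 3C, 1H → 0 − 1 = -1
C3: 2C, 1H, 1O → 0 − 1 + 1 = 0
C4: 2C, 1H, 1O → 0 − 1 + 1 = 0
C5: 1C, 2H, 1Br → 0 − 2 + 1 = -1
The lowest value is -1.

-1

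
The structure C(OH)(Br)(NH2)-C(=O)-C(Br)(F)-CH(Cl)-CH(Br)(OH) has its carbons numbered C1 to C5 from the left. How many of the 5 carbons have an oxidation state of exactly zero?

1

Tallying each carbon's bonds:
C1: 1C, 1O, 1N, 1Br → 0 + 1 + 1 + 1 = +3
C2: 2C, 2O → 0 + 2 = +2
C3: 2C, 1F, 1Br → 0 + 1 + 1 = +2
C4: 2C, 1H, 1Cl → 0 − 1 + 1 = 0
C5: 1C, 1H, 1O, 1Br → 0 − 1 + 1 + 1 = +1
1 carbon (C4) meets the condition.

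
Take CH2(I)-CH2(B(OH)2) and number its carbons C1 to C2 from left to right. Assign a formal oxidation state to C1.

-1

Each bond to a more electronegative atom (O, N, halogen) counts +1, each bond to a less electronegative atom (H, metal, B, Si) counts −1, and each C–C bond counts 0.
C1 has one bond to C (0), one bond to I (+1), one bond to H (-1), one bond to H (-1).
Oxidation state = 0 + 1 − 1 − 1 = -1.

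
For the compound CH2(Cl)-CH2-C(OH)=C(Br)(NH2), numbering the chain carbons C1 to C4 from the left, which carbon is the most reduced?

C2

Tallying each carbon's bonds:
C1: 1C, 2H, 1Cl → 0 − 2 + 1 = -1
C2: 2C, 2H → 0 − 2 = -2
C3: 3C, 1O → 0 + 1 = +1
C4: 2C, 1N, 1Br → 0 + 1 + 1 = +2
The most reduced carbon is C2 at -2.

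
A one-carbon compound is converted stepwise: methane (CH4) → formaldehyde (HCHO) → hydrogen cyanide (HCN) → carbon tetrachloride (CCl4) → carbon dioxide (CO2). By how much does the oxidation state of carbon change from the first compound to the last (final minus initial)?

+8

Carbon oxidation states along the series — methane: -4, formaldehyde: 0, hydrogen cyanide: +2, carbon tetrachloride: +4, carbon dioxide: +4.
Net change = +4 − (-4) = +8.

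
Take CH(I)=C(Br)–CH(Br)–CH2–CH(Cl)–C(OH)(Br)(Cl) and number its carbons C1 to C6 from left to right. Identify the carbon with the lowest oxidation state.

Tallying each carbon's bonds:
C1: 2C, 1H, 1I → 0 − 1 + 1 = 0
C2: 3C, 1Br → 0 + 1 = +1
C3: 2C, 1H, 1Br → 0 − 1 + 1 = 0
C4: 2C, 2H → 0 − 2 = -2
C5: 2C, 1H, 1Cl → 0 − 1 + 1 = 0
C6: 1C, 1O, 1Cl, 1Br → 0 + 1 + 1 + 1 = +3
The most reduced carbon is C4 at -2.

C4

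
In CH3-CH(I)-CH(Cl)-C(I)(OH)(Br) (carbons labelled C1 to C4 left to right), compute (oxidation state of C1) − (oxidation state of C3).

C1: 1C, 3H → 0 − 3 = -3
C3: 2C, 1H, 1Cl → 0 − 1 + 1 = 0
Difference: -3 − (0) = -3.

-3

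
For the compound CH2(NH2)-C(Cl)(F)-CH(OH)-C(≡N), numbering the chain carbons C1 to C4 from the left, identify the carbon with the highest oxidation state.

Tallying each carbon's bonds:
C1: 1C, 2H, 1N → 0 − 2 + 1 = -1
C2: 2C, 1F, 1Cl → 0 + 1 + 1 = +2
C3: 2C, 1H, 1O → 0 − 1 + 1 = 0
C4: 1C, 3N → 0 + 3 = +3
The most oxidised carbon is C4 at +3.

C4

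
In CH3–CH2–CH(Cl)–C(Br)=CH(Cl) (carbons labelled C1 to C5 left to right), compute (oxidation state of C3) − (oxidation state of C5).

0

C3: 2C, 1H, 1Cl → 0 − 1 + 1 = 0
C5: 2C, 1H, 1Cl → 0 − 1 + 1 = 0
Difference: 0 − (0) = 0.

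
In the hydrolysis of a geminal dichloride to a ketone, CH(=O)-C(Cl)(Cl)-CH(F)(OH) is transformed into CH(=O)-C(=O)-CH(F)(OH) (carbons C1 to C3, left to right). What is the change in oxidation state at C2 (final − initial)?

0

Before: C2 has 2 bonds to C, 2 bonds to Cl → oxidation state +2.
After: C2 has 2 bonds to C, 2 bonds to O → oxidation state +2.
Δ = +2 − (+2) = 0, so no net redox change at C2.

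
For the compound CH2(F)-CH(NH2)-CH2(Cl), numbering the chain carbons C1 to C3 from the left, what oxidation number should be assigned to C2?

0

C2 has one bond to C (0), one bond to C (0), one bond to H (-1), one bond to N (+1).
Oxidation state = 0 + 0 − 1 + 1 = 0.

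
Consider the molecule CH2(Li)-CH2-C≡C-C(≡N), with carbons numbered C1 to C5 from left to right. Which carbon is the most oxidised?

C5

Each bond to a more electronegative atom (O, N, halogen) counts +1, each bond to a less electronegative atom (H, metal, B, Si) counts −1, and each C–C bond counts 0. Tallying each carbon:
C1: 1C, 2H, 1Li → 0 − 2 − 1 = -3
C2: 2C, 2H → 0 − 2 = -2
C3: 4C → 0 = 0
C4: 4C → 0 = 0
C5: 1C, 3N → 0 + 3 = +3
The most oxidised carbon is C5 at +3.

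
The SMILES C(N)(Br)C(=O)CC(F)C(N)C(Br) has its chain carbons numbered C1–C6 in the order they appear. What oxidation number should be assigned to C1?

Each bond to a more electronegative atom (O, N, halogen) counts +1, each bond to a less electronegative atom (H, metal, B, Si) counts −1, and each C–C bond counts 0.
C1 has one bond to C (0), one bond to N (+1), one bond to H (-1), one bond to Br (+1).
Oxidation state = 0 + 1 − 1 + 1 = +1.

+1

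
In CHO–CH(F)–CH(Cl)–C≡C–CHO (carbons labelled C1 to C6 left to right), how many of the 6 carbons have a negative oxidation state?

0

Tallying each carbon's bonds:
C1: 1C, 1H, 2O → 0 − 1 + 2 = +1
C2: 2C, 1H, 1F → 0 − 1 + 1 = 0
C3: 2C, 1H, 1Cl → 0 − 1 + 1 = 0
C4: 4C → 0 = 0
C5: 4C → 0 = 0
C6: 1C, 1H, 2O → 0 − 1 + 2 = +1
0 carbons meet the condition.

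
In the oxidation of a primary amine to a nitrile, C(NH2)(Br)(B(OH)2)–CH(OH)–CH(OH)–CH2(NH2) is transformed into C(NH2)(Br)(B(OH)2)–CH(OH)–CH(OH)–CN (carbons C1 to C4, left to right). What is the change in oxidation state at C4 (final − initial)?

Before: C4 has 1 bond to C, 2 bonds to H, 1 bond to N → oxidation state -1.
After: C4 has 1 bond to C, 3 bonds to N → oxidation state +3.
Δ = +3 − (-1) = +4, so this is an oxidation at C4.

+4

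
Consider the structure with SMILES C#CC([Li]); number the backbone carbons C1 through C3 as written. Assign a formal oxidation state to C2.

Count +1 for every bond to an atom more electronegative than carbon and −1 for every bond to one less electronegative; C–C bonds are 0.
C2 has a triple bond to C (3×0 = 0), one bond to C (0).
Oxidation state = 0 + 0 = 0.

0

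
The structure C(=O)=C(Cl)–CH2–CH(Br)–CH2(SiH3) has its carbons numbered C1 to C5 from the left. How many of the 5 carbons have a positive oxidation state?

2

Tallying each carbon's bonds:
C1: 2C, 2O → 0 + 2 = +2
C2: 3C, 1Cl → 0 + 1 = +1
C3: 2C, 2H → 0 − 2 = -2
C4: 2C, 1H, 1Br → 0 − 1 + 1 = 0
C5: 1C, 2H, 1Si → 0 − 2 − 1 = -3
2 carbons (C1, C2) meet the condition.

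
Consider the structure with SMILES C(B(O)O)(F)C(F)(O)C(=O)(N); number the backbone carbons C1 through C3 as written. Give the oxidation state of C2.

+2

C2 has one bond to C (0), one bond to C (0), one bond to F (+1), one bond to O (+1).
Oxidation state = 0 + 0 + 1 + 1 = +2.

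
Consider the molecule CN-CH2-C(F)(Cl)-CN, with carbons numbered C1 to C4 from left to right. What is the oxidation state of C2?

-2

C2 has one bond to C (0), one bond to C (0), one bond to H (-1), one bond to H (-1).
Oxidation state = 0 + 0 − 1 − 1 = -2.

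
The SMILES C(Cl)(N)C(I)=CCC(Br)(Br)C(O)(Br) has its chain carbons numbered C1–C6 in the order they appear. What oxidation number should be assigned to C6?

+1

C6 has one bond to C (0), one bond to H (-1), one bond to O (+1), one bond to Br (+1).
Oxidation state = 0 − 1 + 1 + 1 = +1.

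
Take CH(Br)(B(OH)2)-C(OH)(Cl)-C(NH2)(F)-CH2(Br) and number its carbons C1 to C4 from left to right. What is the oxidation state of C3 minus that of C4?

C3: 2C, 1N, 1F → 0 + 1 + 1 = +2
C4: 1C, 2H, 1Br → 0 − 2 + 1 = -1
Difference: +2 − (-1) = +3.

+3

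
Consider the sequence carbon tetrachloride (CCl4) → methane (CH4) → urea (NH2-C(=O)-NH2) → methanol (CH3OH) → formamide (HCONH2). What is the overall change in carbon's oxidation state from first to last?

-2

Carbon oxidation states along the series — carbon tetrachloride: +4, methane: -4, urea: +4, methanol: -2, formamide: +2.
Net change = +2 − (+4) = -2.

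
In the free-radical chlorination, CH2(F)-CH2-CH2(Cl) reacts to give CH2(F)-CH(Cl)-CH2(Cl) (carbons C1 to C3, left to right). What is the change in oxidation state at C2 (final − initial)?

+2

Before: C2 has 2 bonds to C, 2 bonds to H → oxidation state -2.
After: C2 has 2 bonds to C, 1 bond to H, 1 bond to Cl → oxidation state 0.
Δ = 0 − (-2) = +2, so this is an oxidation at C2.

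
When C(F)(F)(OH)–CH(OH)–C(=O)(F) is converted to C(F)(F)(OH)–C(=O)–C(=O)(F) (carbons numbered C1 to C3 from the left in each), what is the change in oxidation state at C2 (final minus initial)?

Before: C2 has 2 bonds to C, 1 bond to H, 1 bond to O → oxidation state 0.
After: C2 has 2 bonds to C, 2 bonds to O → oxidation state +2.
Δ = +2 − (0) = +2, so this is an oxidation at C2.

+2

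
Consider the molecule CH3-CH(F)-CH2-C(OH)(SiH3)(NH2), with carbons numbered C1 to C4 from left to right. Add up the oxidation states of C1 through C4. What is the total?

Count +1 for every bond to an atom more electronegative than carbon and −1 for every bond to one less electronegative; C–C bonds are 0. Tallying each carbon:
C1: 1C, 3H → 0 − 3 = -3
C2: 2C, 1H, 1F → 0 − 1 + 1 = 0
C3: 2C, 2H → 0 − 2 = -2
C4: 1C, 1O, 1N, 1Si → 0 + 1 + 1 − 1 = +1
Sum = -3 + 0 − 2 + 1 = -4.

-4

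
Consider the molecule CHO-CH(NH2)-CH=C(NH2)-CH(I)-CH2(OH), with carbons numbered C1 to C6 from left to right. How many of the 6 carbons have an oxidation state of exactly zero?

2

Tallying each carbon's bonds:
C1: 1C, 1H, 2O → 0 − 1 + 2 = +1
C2: 2C, 1H, 1N → 0 − 1 + 1 = 0
C3: 3C, 1H → 0 − 1 = -1
C4: 3C, 1N → 0 + 1 = +1
C5: 2C, 1H, 1I → 0 − 1 + 1 = 0
C6: 1C, 2H, 1O → 0 − 2 + 1 = -1
2 carbons (C2, C5) meet the condition.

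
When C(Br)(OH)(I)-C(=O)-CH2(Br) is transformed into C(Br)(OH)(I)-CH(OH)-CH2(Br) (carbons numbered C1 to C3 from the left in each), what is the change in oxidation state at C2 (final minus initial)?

Before: C2 has 2 bonds to C, 2 bonds to O → oxidation state +2.
After: C2 has 2 bonds to C, 1 bond to H, 1 bond to O → oxidation state 0.
Δ = 0 − (+2) = -2, so this is a reduction at C2.

-2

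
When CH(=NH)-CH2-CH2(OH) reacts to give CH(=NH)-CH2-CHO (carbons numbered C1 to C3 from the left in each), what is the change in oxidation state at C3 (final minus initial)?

+2

Before: C3 has 1 bond to C, 2 bonds to H, 1 bond to O → oxidation state -1.
After: C3 has 1 bond to C, 1 bond to H, 2 bonds to O → oxidation state +1.
Δ = +1 − (-1) = +2, so this is an oxidation at C3.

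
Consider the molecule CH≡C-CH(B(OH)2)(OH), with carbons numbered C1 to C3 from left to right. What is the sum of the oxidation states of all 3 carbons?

Tallying each carbon's bonds:
C1: 3C, 1H → 0 − 1 = -1
C2: 4C → 0 = 0
C3: 1C, 1H, 1O, 1B → 0 − 1 + 1 − 1 = -1
Sum = -1 + 0 − 1 = -2.

-2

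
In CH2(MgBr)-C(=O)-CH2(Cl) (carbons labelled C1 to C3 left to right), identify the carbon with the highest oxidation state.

Count +1 for every bond to an atom more electronegative than carbon and −1 for every bond to one less electronegative; C–C bonds are 0. Tallying each carbon:
C1: 1C, 2H, 1Mg → 0 − 2 − 1 = -3
C2: 2C, 2O → 0 + 2 = +2
C3: 1C, 2H, 1Cl → 0 − 2 + 1 = -1
The most oxidised carbon is C2 at +2.

C2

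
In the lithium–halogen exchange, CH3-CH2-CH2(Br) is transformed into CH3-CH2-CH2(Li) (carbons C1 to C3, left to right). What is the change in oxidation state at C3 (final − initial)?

-2

Before: C3 has 1 bond to C, 2 bonds to H, 1 bond to Br → oxidation state -1.
After: C3 has 1 bond to C, 2 bonds to H, 1 bond to Li → oxidation state -3.
Δ = -3 − (-1) = -2, so this is a reduction at C3.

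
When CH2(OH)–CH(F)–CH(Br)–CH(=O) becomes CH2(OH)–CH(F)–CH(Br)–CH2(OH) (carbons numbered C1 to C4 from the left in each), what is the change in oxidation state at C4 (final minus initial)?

Before: C4 has 1 bond to C, 1 bond to H, 2 bonds to O → oxidation state +1.
After: C4 has 1 bond to C, 2 bonds to H, 1 bond to O → oxidation state -1.
Δ = -1 − (+1) = -2, so this is a reduction at C4.

-2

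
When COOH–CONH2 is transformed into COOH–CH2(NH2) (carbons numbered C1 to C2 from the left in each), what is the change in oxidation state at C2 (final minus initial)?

Before: C2 has 1 bond to C, 2 bonds to O, 1 bond to N → oxidation state +3.
After: C2 has 1 bond to C, 2 bonds to H, 1 bond to N → oxidation state -1.
Δ = -1 − (+3) = -4, so this is a reduction at C2.

-4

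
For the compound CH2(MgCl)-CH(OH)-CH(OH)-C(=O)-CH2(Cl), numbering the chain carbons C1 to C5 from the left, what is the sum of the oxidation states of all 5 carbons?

-2

Bonds to more-electronegative neighbours contribute +1 each, bonds to H or metals contribute −1 each, and C–C bonds contribute 0. Tallying each carbon:
C1: 1C, 2H, 1Mg → 0 − 2 − 1 = -3
C2: 2C, 1H, 1O → 0 − 1 + 1 = 0
C3: 2C, 1H, 1O → 0 − 1 + 1 = 0
C4: 2C, 2O → 0 + 2 = +2
C5: 1C, 2H, 1Cl → 0 − 2 + 1 = -1
Sum = -3 + 0 + 0 + 2 − 1 = -2.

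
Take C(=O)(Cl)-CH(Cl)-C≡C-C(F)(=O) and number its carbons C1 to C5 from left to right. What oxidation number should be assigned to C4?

Each bond to a more electronegative atom (O, N, halogen) counts +1, each bond to a less electronegative atom (H, metal, B, Si) counts −1, and each C–C bond counts 0.
C4 has a triple bond to C (3×0 = 0), one bond to C (0).
Oxidation state = 0 + 0 = 0.

0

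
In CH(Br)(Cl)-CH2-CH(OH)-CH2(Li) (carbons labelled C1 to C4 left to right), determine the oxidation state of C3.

C3 has one bond to C (0), one bond to C (0), one bond to O (+1), one bond to H (-1).
Oxidation state = 0 + 0 + 1 − 1 = 0.

0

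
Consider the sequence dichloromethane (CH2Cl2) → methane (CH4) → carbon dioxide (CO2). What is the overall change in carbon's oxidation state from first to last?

Carbon oxidation states along the series — dichloromethane: 0, methane: -4, carbon dioxide: +4.
Net change = +4 − (0) = +4.

+4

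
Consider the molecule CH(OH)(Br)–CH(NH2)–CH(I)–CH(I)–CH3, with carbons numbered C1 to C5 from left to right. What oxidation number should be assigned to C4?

0

C4 has one bond to C (0), one bond to C (0), one bond to H (-1), one bond to I (+1).
Oxidation state = 0 + 0 − 1 + 1 = 0.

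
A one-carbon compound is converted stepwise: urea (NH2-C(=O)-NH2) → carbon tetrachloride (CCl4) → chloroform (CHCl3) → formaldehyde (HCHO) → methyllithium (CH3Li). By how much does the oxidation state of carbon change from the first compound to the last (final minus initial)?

Carbon oxidation states along the series — urea: +4, carbon tetrachloride: +4, chloroform: +2, formaldehyde: 0, methyllithium: -4.
Net change = -4 − (+4) = -8.

-8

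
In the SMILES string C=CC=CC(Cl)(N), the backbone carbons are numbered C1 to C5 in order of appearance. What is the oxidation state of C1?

C1 has a double bond to C (2×0 = 0), one bond to H (-1), one bond to H (-1).
Oxidation state = 0 − 1 − 1 = -2.

-2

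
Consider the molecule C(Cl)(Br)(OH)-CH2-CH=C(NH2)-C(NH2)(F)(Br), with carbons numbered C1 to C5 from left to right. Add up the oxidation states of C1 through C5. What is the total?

+4

Tallying each carbon's bonds:
C1: 1C, 1O, 1Cl, 1Br → 0 + 1 + 1 + 1 = +3
C2: 2C, 2H → 0 − 2 = -2
C3: 3C, 1H → 0 − 1 = -1
C4: 3C, 1N → 0 + 1 = +1
C5: 1C, 1N, 1F, 1Br → 0 + 1 + 1 + 1 = +3
Sum = +3 − 2 − 1 + 1 + 3 = +4.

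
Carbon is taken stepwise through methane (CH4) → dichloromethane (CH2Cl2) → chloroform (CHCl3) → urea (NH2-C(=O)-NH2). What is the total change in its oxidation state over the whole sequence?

Carbon oxidation states along the series — methane: -4, dichloromethane: 0, chloroform: +2, urea: +4.
Net change = +4 − (-4) = +8.

+8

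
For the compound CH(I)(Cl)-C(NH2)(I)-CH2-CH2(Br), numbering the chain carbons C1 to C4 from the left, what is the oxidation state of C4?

Count +1 for every bond to an atom more electronegative than carbon and −1 for every bond to one less electronegative; C–C bonds are 0.
C4 has one bond to C (0), one bond to H (-1), one bond to H (-1), one bond to Br (+1).
Oxidation state = 0 − 1 − 1 + 1 = -1.

-1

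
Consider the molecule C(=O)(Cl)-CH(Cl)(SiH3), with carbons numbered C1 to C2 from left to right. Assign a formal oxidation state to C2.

Assign +1 per bond to O/N/halogen, −1 per bond to H or an electropositive element, and 0 per bond to carbon.
C2 has one bond to C (0), one bond to Cl (+1), one bond to Si (-1), one bond to H (-1).
Oxidation state = 0 + 1 − 1 − 1 = -1.

-1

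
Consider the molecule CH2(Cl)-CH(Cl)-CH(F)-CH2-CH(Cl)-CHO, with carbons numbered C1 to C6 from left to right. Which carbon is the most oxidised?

C6

Bonds to more-electronegative neighbours contribute +1 each, bonds to H or metals contribute −1 each, and C–C bonds contribute 0. Tallying each carbon:
C1: 1C, 2H, 1Cl → 0 − 2 + 1 = -1
C2: 2C, 1H, 1Cl → 0 − 1 + 1 = 0
C3: 2C, 1H, 1F → 0 − 1 + 1 = 0
C4: 2C, 2H → 0 − 2 = -2
C5: 2C, 1H, 1Cl → 0 − 1 + 1 = 0
C6: 1C, 1H, 2O → 0 − 1 + 2 = +1
The most oxidised carbon is C6 at +1.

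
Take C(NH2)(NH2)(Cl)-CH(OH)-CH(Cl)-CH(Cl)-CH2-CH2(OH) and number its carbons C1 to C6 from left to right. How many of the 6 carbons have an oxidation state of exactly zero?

3

Assign +1 per bond to O/N/halogen, −1 per bond to H or an electropositive element, and 0 per bond to carbon. Tallying each carbon:
C1: 1C, 2N, 1Cl → 0 + 2 + 1 = +3
C2: 2C, 1H, 1O → 0 − 1 + 1 = 0
C3: 2C, 1H, 1Cl → 0 − 1 + 1 = 0
C4: 2C, 1H, 1Cl → 0 − 1 + 1 = 0
C5: 2C, 2H → 0 − 2 = -2
C6: 1C, 2H, 1O → 0 − 2 + 1 = -1
3 carbons (C2, C3, C4) meet the condition.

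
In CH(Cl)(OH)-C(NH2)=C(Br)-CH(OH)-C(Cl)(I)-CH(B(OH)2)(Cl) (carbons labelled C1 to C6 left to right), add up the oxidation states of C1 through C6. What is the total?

+4

Tallying each carbon's bonds:
C1: 1C, 1H, 1O, 1Cl → 0 − 1 + 1 + 1 = +1
C2: 3C, 1N → 0 + 1 = +1
C3: 3C, 1Br → 0 + 1 = +1
C4: 2C, 1H, 1O → 0 − 1 + 1 = 0
C5: 2C, 1Cl, 1I → 0 + 1 + 1 = +2
C6: 1C, 1H, 1Cl, 1B → 0 − 1 + 1 − 1 = -1
Sum = +1 + 1 + 1 + 0 + 2 − 1 = +4.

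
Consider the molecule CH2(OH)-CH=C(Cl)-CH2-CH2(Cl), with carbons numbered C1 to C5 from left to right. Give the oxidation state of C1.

Each bond to a more electronegative atom (O, N, halogen) counts +1, each bond to a less electronegative atom (H, metal, B, Si) counts −1, and each C–C bond counts 0.
C1 has one bond to C (0), one bond to H (-1), one bond to O (+1), one bond to H (-1).
Oxidation state = 0 − 1 + 1 − 1 = -1.

-1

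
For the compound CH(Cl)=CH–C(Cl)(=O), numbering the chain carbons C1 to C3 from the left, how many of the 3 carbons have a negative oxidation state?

1

Tallying each carbon's bonds:
C1: 2C, 1H, 1Cl → 0 − 1 + 1 = 0
C2: 3C, 1H → 0 − 1 = -1
C3: 1C, 2O, 1Cl → 0 + 2 + 1 = +3
1 carbon (C2) meets the condition.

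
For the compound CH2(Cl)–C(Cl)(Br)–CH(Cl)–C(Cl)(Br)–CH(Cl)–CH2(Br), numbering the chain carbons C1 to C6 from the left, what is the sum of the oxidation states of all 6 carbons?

Bonds to more-electronegative neighbours contribute +1 each, bonds to H or metals contribute −1 each, and C–C bonds contribute 0. Tallying each carbon:
C1: 1C, 2H, 1Cl → 0 − 2 + 1 = -1
C2: 2C, 1Cl, 1Br → 0 + 1 + 1 = +2
C3: 2C, 1H, 1Cl → 0 − 1 + 1 = 0
C4: 2C, 1Cl, 1Br → 0 + 1 + 1 = +2
C5: 2C, 1H, 1Cl → 0 − 1 + 1 = 0
C6: 1C, 2H, 1Br → 0 − 2 + 1 = -1
Sum = -1 + 2 + 0 + 2 + 0 − 1 = +2.

+2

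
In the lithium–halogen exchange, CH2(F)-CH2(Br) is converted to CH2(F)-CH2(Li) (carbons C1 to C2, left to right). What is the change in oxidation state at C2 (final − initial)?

Before: C2 has 1 bond to C, 2 bonds to H, 1 bond to Br → oxidation state -1.
After: C2 has 1 bond to C, 2 bonds to H, 1 bond to Li → oxidation state -3.
Δ = -3 − (-1) = -2, so this is a reduction at C2.

-2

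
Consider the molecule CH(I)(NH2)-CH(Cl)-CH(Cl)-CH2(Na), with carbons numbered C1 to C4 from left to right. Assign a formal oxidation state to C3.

Bonds to more-electronegative neighbours contribute +1 each, bonds to H or metals contribute −1 each, and C–C bonds contribute 0.
C3 has one bond to C (0), one bond to C (0), one bond to Cl (+1), one bond to H (-1).
Oxidation state = 0 + 0 + 1 − 1 = 0.

0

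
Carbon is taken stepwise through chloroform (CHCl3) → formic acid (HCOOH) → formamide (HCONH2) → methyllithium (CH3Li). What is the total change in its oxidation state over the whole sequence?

Carbon oxidation states along the series — chloroform: +2, formic acid: +2, formamide: +2, methyllithium: -4.
Net change = -4 − (+2) = -6.

-6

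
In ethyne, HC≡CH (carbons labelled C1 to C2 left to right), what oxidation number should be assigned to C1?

C1 has one bond to H (-1), a triple bond to C (3×0 = 0).
Oxidation state = -1 + 0 = -1.

-1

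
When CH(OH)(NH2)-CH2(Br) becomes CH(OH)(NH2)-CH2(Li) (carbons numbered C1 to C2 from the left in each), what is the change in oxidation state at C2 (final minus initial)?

-2

Before: C2 has 1 bond to C, 2 bonds to H, 1 bond to Br → oxidation state -1.
After: C2 has 1 bond to C, 2 bonds to H, 1 bond to Li → oxidation state -3.
Δ = -3 − (-1) = -2, so this is a reduction at C2.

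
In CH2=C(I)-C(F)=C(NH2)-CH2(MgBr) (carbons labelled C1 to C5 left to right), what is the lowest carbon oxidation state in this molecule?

-3

Assign +1 per bond to O/N/halogen, −1 per bond to H or an electropositive element, and 0 per bond to carbon. Tallying each carbon:
C1: 2C, 2H → 0 − 2 = -2
C2: 3C, 1I → 0 + 1 = +1
C3: 3C, 1F → 0 + 1 = +1
C4: 3C, 1N → 0 + 1 = +1
C5: 1C, 2H, 1Mg → 0 − 2 − 1 = -3
The lowest value is -3.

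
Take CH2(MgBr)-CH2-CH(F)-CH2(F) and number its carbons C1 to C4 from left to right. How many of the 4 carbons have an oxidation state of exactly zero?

1

Tallying each carbon's bonds:
C1: 1C, 2H, 1Mg → 0 − 2 − 1 = -3
C2: 2C, 2H → 0 − 2 = -2
C3: 2C, 1H, 1F → 0 − 1 + 1 = 0
C4: 1C, 2H, 1F → 0 − 2 + 1 = -1
1 carbon (C3) meets the condition.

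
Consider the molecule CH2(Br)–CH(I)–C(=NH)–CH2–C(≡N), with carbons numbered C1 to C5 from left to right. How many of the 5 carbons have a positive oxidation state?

Tallying each carbon's bonds:
C1: 1C, 2H, 1Br → 0 − 2 + 1 = -1
C2: 2C, 1H, 1I → 0 − 1 + 1 = 0
C3: 2C, 2N → 0 + 2 = +2
C4: 2C, 2H → 0 − 2 = -2
C5: 1C, 3N → 0 + 3 = +3
2 carbons (C3, C5) meet the condition.

2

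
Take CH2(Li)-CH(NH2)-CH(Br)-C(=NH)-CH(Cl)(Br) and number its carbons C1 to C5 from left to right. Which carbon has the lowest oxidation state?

C1

Each bond to a more electronegative atom (O, N, halogen) counts +1, each bond to a less electronegative atom (H, metal, B, Si) counts −1, and each C–C bond counts 0. Tallying each carbon:
C1: 1C, 2H, 1Li → 0 − 2 − 1 = -3
C2: 2C, 1H, 1N → 0 − 1 + 1 = 0
C3: 2C, 1H, 1Br → 0 − 1 + 1 = 0
C4: 2C, 2N → 0 + 2 = +2
C5: 1C, 1H, 1Cl, 1Br → 0 − 1 + 1 + 1 = +1
The most reduced carbon is C1 at -3.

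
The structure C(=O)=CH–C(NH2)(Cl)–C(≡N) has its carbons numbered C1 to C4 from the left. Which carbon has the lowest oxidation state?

Tallying each carbon's bonds:
C1: 2C, 2O → 0 + 2 = +2
C2: 3C, 1H → 0 − 1 = -1
C3: 2C, 1N, 1Cl → 0 + 1 + 1 = +2
C4: 1C, 3N → 0 + 3 = +3
The most reduced carbon is C2 at -1.

C2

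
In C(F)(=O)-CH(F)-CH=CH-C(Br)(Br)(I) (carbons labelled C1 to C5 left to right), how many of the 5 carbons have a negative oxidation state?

Bonds to more-electronegative neighbours contribute +1 each, bonds to H or metals contribute −1 each, and C–C bonds contribute 0. Tallying each carbon:
C1: 1C, 2O, 1F → 0 + 2 + 1 = +3
C2: 2C, 1H, 1F → 0 − 1 + 1 = 0
C3: 3C, 1H → 0 − 1 = -1
C4: 3C, 1H → 0 − 1 = -1
C5: 1C, 2Br, 1I → 0 + 2 + 1 = +3
2 carbons (C3, C4) meet the condition.

2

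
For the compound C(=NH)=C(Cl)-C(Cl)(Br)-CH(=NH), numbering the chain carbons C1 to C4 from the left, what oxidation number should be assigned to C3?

C3 has one bond to C (0), one bond to C (0), one bond to Cl (+1), one bond to Br (+1).
Oxidation state = 0 + 0 + 1 + 1 = +2.

+2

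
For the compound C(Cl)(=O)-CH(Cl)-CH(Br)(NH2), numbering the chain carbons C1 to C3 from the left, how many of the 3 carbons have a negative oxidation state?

Tallying each carbon's bonds:
C1: 1C, 2O, 1Cl → 0 + 2 + 1 = +3
C2: 2C, 1H, 1Cl → 0 − 1 + 1 = 0
C3: 1C, 1H, 1N, 1Br → 0 − 1 + 1 + 1 = +1
0 carbons meet the condition.

0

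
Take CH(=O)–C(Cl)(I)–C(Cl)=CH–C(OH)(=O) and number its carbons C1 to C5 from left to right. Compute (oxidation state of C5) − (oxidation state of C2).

C5: 1C, 3O → 0 + 3 = +3
C2: 2C, 1Cl, 1I → 0 + 1 + 1 = +2
Difference: +3 − (+2) = +1.

+1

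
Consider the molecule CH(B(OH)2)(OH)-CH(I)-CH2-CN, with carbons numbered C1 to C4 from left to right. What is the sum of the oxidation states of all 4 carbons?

Count +1 for every bond to an atom more electronegative than carbon and −1 for every bond to one less electronegative; C–C bonds are 0. Tallying each carbon:
C1: 1C, 1H, 1O, 1B → 0 − 1 + 1 − 1 = -1
C2: 2C, 1H, 1I → 0 − 1 + 1 = 0
C3: 2C, 2H → 0 − 2 = -2
C4: 1C, 3N → 0 + 3 = +3
Sum = -1 + 0 − 2 + 3 = 0.

0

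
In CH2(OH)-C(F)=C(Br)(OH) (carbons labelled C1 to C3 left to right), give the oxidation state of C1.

-1

Assign +1 per bond to O/N/halogen, −1 per bond to H or an electropositive element, and 0 per bond to carbon.
C1 has one bond to C (0), one bond to H (-1), one bond to O (+1), one bond to H (-1).
Oxidation state = 0 − 1 + 1 − 1 = -1.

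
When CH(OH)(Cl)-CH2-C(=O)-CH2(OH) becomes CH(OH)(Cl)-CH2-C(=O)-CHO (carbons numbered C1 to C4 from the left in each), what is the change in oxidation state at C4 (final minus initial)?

+2

Before: C4 has 1 bond to C, 2 bonds to H, 1 bond to O → oxidation state -1.
After: C4 has 1 bond to C, 1 bond to H, 2 bonds to O → oxidation state +1.
Δ = +1 − (-1) = +2, so this is an oxidation at C4.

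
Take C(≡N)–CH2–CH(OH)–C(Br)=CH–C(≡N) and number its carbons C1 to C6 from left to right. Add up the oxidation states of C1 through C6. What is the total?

Count +1 for every bond to an atom more electronegative than carbon and −1 for every bond to one less electronegative; C–C bonds are 0. Tallying each carbon:
C1: 1C, 3N → 0 + 3 = +3
C2: 2C, 2H → 0 − 2 = -2
C3: 2C, 1H, 1O → 0 − 1 + 1 = 0
C4: 3C, 1Br → 0 + 1 = +1
C5: 3C, 1H → 0 − 1 = -1
C6: 1C, 3N → 0 + 3 = +3
Sum = +3 − 2 + 0 + 1 − 1 + 3 = +4.

+4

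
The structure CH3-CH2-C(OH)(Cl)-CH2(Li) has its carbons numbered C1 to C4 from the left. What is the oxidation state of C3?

+2

C3 has one bond to C (0), one bond to C (0), one bond to O (+1), one bond to Cl (+1).
Oxidation state = 0 + 0 + 1 + 1 = +2.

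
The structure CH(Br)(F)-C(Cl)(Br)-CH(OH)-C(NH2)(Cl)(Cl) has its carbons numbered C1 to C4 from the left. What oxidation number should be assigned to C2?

+2

Count +1 for every bond to an atom more electronegative than carbon and −1 for every bond to one less electronegative; C–C bonds are 0.
C2 has one bond to C (0), one bond to C (0), one bond to Cl (+1), one bond to Br (+1).
Oxidation state = 0 + 0 + 1 + 1 = +2.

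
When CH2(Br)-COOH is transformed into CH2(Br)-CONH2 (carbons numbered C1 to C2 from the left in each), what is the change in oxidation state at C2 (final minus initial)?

Before: C2 has 1 bond to C, 3 bonds to O → oxidation state +3.
After: C2 has 1 bond to C, 2 bonds to O, 1 bond to N → oxidation state +3.
Δ = +3 − (+3) = 0, so no net redox change at C2.

0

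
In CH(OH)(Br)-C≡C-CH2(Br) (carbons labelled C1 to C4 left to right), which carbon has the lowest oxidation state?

C4

Count +1 for every bond to an atom more electronegative than carbon and −1 for every bond to one less electronegative; C–C bonds are 0. Tallying each carbon:
C1: 1C, 1H, 1O, 1Br → 0 − 1 + 1 + 1 = +1
C2: 4C → 0 = 0
C3: 4C → 0 = 0
C4: 1C, 2H, 1Br → 0 − 2 + 1 = -1
The most reduced carbon is C4 at -1.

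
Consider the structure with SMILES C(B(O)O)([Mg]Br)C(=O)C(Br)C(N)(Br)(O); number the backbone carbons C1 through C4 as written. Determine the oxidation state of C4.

Assign +1 per bond to O/N/halogen, −1 per bond to H or an electropositive element, and 0 per bond to carbon.
C4 has one bond to C (0), one bond to N (+1), one bond to Br (+1), one bond to O (+1).
Oxidation state = 0 + 1 + 1 + 1 = +3.

+3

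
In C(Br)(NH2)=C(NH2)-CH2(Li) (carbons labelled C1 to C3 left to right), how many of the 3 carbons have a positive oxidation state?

2

Assign +1 per bond to O/N/halogen, −1 per bond to H or an electropositive element, and 0 per bond to carbon. Tallying each carbon:
C1: 2C, 1N, 1Br → 0 + 1 + 1 = +2
C2: 3C, 1N → 0 + 1 = +1
C3: 1C, 2H, 1Li → 0 − 2 − 1 = -3
2 carbons (C1, C2) meet the condition.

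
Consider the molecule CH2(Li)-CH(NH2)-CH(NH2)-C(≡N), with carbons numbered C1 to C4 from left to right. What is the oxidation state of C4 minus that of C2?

+3

C4: 1C, 3N → 0 + 3 = +3
C2: 2C, 1H, 1N → 0 − 1 + 1 = 0
Difference: +3 − (0) = +3.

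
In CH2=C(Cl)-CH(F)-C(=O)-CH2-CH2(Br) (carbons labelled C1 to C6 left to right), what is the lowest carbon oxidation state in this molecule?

Tallying each carbon's bonds:
C1: 2C, 2H → 0 − 2 = -2
C2: 3C, 1Cl → 0 + 1 = +1
C3: 2C, 1H, 1F → 0 − 1 + 1 = 0
C4: 2C, 2O → 0 + 2 = +2
C5: 2C, 2H → 0 − 2 = -2
C6: 1C, 2H, 1Br → 0 − 2 + 1 = -1
The lowest value is -2.

-2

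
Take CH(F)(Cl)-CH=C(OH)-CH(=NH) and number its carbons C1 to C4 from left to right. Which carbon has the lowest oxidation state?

C2

Each bond to a more electronegative atom (O, N, halogen) counts +1, each bond to a less electronegative atom (H, metal, B, Si) counts −1, and each C–C bond counts 0. Tallying each carbon:
C1: 1C, 1H, 1F, 1Cl → 0 − 1 + 1 + 1 = +1
C2: 3C, 1H → 0 − 1 = -1
C3: 3C, 1O → 0 + 1 = +1
C4: 1C, 1H, 2N → 0 − 1 + 2 = +1
The most reduced carbon is C2 at -1.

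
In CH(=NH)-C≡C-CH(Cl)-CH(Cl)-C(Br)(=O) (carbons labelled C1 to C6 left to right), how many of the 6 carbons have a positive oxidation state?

2

Tallying each carbon's bonds:
C1: 1C, 1H, 2N → 0 − 1 + 2 = +1
C2: 4C → 0 = 0
C3: 4C → 0 = 0
C4: 2C, 1H, 1Cl → 0 − 1 + 1 = 0
C5: 2C, 1H, 1Cl → 0 − 1 + 1 = 0
C6: 1C, 2O, 1Br → 0 + 2 + 1 = +3
2 carbons (C1, C6) meet the condition.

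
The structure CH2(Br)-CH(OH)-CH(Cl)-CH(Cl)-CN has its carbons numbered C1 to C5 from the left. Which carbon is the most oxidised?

C5

Each bond to a more electronegative atom (O, N, halogen) counts +1, each bond to a less electronegative atom (H, metal, B, Si) counts −1, and each C–C bond counts 0. Tallying each carbon:
C1: 1C, 2H, 1Br → 0 − 2 + 1 = -1
C2: 2C, 1H, 1O → 0 − 1 + 1 = 0
C3: 2C, 1H, 1Cl → 0 − 1 + 1 = 0
C4: 2C, 1H, 1Cl → 0 − 1 + 1 = 0
C5: 1C, 3N → 0 + 3 = +3
The most oxidised carbon is C5 at +3.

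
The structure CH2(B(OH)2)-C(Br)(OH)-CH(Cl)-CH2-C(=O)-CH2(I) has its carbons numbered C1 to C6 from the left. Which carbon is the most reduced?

Count +1 for every bond to an atom more electronegative than carbon and −1 for every bond to one less electronegative; C–C bonds are 0. Tallying each carbon:
C1: 1C, 2H, 1B → 0 − 2 − 1 = -3
C2: 2C, 1O, 1Br → 0 + 1 + 1 = +2
C3: 2C, 1H, 1Cl → 0 − 1 + 1 = 0
C4: 2C, 2H → 0 − 2 = -2
C5: 2C, 2O → 0 + 2 = +2
C6: 1C, 2H, 1I → 0 − 2 + 1 = -1
The most reduced carbon is C1 at -3.

C1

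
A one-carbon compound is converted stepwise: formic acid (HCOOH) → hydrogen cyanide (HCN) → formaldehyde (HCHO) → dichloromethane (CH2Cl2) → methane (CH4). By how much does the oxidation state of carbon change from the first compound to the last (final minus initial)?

Carbon oxidation states along the series — formic acid: +2, hydrogen cyanide: +2, formaldehyde: 0, dichloromethane: 0, methane: -4.
Net change = -4 − (+2) = -6.

-6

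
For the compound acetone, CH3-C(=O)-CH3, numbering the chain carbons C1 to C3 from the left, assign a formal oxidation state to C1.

Assign +1 per bond to O/N/halogen, −1 per bond to H or an electropositive element, and 0 per bond to carbon.
C1 has one bond to H (-1), one bond to H (-1), one bond to H (-1), one bond to C (0).
Oxidation state = -1 − 1 − 1 + 0 = -3.

-3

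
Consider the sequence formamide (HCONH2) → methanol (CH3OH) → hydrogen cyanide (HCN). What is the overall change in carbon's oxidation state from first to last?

0

Carbon oxidation states along the series — formamide: +2, methanol: -2, hydrogen cyanide: +2.
Net change = +2 − (+2) = 0.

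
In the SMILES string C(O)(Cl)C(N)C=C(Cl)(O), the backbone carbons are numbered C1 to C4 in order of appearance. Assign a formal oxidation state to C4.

+2

C4 has a double bond to C (2×0 = 0), one bond to Cl (+1), one bond to O (+1).
Oxidation state = 0 + 1 + 1 = +2.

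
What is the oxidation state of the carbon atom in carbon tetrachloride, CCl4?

+4

Each bond to a more electronegative atom (O, N, halogen) counts +1, each bond to a less electronegative atom (H, metal, B, Si) counts −1, and each C–C bond counts 0.
The carbon has one bond to Cl (+1), one bond to Cl (+1), one bond to Cl (+1), one bond to Cl (+1).
Oxidation state = +1 + 1 + 1 + 1 = +4.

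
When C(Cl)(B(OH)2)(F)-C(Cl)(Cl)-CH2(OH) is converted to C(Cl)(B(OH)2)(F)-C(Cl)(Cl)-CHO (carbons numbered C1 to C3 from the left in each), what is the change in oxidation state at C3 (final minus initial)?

+2

Before: C3 has 1 bond to C, 2 bonds to H, 1 bond to O → oxidation state -1.
After: C3 has 1 bond to C, 1 bond to H, 2 bonds to O → oxidation state +1.
Δ = +1 − (-1) = +2, so this is an oxidation at C3.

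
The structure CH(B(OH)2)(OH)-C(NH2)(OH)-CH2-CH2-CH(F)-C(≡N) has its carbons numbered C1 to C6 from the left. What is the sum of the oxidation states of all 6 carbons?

0

Count +1 for every bond to an atom more electronegative than carbon and −1 for every bond to one less electronegative; C–C bonds are 0. Tallying each carbon:
C1: 1C, 1H, 1O, 1B → 0 − 1 + 1 − 1 = -1
C2: 2C, 1O, 1N → 0 + 1 + 1 = +2
C3: 2C, 2H → 0 − 2 = -2
C4: 2C, 2H → 0 − 2 = -2
C5: 2C, 1H, 1F → 0 − 1 + 1 = 0
C6: 1C, 3N → 0 + 3 = +3
Sum = -1 + 2 − 2 − 2 + 0 + 3 = 0.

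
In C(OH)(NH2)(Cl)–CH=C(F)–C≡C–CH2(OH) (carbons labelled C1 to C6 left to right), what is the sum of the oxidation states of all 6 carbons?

Tallying each carbon's bonds:
C1: 1C, 1O, 1N, 1Cl → 0 + 1 + 1 + 1 = +3
C2: 3C, 1H → 0 − 1 = -1
C3: 3C, 1F → 0 + 1 = +1
C4: 4C → 0 = 0
C5: 4C → 0 = 0
C6: 1C, 2H, 1O → 0 − 2 + 1 = -1
Sum = +3 − 1 + 1 + 0 + 0 − 1 = +2.

+2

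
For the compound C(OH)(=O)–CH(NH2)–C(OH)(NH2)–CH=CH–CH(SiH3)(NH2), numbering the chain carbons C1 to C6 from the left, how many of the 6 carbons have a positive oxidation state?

Bonds to more-electronegative neighbours contribute +1 each, bonds to H or metals contribute −1 each, and C–C bonds contribute 0. Tallying each carbon:
C1: 1C, 3O → 0 + 3 = +3
C2: 2C, 1H, 1N → 0 − 1 + 1 = 0
C3: 2C, 1O, 1N → 0 + 1 + 1 = +2
C4: 3C, 1H → 0 − 1 = -1
C5: 3C, 1H → 0 − 1 = -1
C6: 1C, 1H, 1N, 1Si → 0 − 1 + 1 − 1 = -1
2 carbons (C1, C3) meet the condition.

2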